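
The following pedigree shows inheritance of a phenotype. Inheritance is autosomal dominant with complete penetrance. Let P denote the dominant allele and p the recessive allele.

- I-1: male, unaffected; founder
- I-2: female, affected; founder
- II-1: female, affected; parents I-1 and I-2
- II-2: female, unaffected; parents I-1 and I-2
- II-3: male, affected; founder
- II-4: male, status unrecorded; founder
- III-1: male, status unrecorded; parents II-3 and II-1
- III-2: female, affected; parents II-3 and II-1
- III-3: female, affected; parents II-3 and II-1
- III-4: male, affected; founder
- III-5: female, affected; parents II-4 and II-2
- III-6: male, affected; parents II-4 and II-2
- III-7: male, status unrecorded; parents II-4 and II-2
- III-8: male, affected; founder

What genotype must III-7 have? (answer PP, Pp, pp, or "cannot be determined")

cannot be determined

III-7's phenotype is unrecorded, and no parent or child forces a single allele at both positions; consistent genotype assignments exist with III-7 as Pp or pp.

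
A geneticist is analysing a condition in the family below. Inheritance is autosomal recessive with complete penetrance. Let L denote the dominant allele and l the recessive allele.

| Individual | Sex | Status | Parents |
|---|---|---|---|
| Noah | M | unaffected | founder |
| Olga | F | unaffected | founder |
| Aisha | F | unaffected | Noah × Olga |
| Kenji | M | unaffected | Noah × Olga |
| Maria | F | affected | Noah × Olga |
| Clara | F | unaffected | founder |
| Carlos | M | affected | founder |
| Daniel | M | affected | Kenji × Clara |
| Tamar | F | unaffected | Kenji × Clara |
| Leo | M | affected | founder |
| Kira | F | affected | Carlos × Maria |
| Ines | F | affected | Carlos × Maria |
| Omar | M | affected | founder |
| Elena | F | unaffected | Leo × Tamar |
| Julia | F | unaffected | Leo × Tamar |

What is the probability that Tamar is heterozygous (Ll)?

1/3

Kenji is unaffected so carries L and passed l to Daniel (ll), so Kenji is Ll.
Clara is unaffected so carries L and passed l to Daniel (ll), so Clara is Ll.
Their cross gives offspring ratios 1/4 LL : 1/2 Ll : 1/4 ll. Conditioning on Tamar being unaffected, P(Ll) = 1/2 / 3/4 = 2/3 before taking Tamar's own offspring into account.
Leo is affected, so Leo is ll.
Now use Tamar's offspring. Probability of each recorded status — unaffected daughter Elena: 1/2 if Tamar is Ll, 1 if LL; unaffected daughter Julia: 1/2 if Tamar is Ll, 1 if LL.
Bayes: P(Ll) = 2/3·1/4 / (2/3·1/4 + 1/3·1) = 1/3.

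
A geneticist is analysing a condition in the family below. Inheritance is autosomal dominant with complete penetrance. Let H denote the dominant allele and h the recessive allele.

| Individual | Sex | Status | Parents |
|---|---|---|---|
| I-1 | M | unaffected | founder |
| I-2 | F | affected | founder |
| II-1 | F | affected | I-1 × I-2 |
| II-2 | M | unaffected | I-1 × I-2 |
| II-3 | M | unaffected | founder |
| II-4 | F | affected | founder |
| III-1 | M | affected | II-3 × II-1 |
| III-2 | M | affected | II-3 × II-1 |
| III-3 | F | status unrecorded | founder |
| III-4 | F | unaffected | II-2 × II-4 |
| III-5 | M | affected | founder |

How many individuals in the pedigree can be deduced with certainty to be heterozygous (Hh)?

Obligate heterozygotes: I-2 is affected so carries H and passed h to II-2 (hh), so I-2 is Hh; II-1 is affected so carries H and received h from I-1 (hh), so II-1 is Hh; II-4 is affected so carries H and passed h to III-4 (hh), so II-4 is Hh; III-1 is affected so carries H and received h from II-3 (hh), so III-1 is Hh; III-2 is affected so carries H and received h from II-3 (hh), so III-2 is Hh.
Every other individual is either homozygous by phenotype or has at least one consistent homozygous assignment, so the count is 5.

5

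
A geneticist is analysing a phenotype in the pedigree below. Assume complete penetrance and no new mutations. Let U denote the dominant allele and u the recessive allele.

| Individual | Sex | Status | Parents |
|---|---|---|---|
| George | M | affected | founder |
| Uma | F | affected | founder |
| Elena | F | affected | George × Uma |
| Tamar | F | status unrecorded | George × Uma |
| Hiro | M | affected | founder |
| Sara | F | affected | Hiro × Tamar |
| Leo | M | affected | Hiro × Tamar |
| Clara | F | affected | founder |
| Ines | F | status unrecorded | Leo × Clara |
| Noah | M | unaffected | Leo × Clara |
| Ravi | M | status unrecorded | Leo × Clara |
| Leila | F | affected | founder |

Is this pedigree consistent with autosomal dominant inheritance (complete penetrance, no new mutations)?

Yes

A consistent assignment under autosomal dominant exists: George UU, Uma UU, Elena UU, Tamar UU, Hiro Uu, Sara UU, Leo Uu, Clara Uu, Ines UU, Noah uu, Ravi UU, Leila UU.
In this assignment every recorded phenotype matches its genotype and every non-founder's genotype is obtainable from its parents' genotypes, so the pedigree is consistent.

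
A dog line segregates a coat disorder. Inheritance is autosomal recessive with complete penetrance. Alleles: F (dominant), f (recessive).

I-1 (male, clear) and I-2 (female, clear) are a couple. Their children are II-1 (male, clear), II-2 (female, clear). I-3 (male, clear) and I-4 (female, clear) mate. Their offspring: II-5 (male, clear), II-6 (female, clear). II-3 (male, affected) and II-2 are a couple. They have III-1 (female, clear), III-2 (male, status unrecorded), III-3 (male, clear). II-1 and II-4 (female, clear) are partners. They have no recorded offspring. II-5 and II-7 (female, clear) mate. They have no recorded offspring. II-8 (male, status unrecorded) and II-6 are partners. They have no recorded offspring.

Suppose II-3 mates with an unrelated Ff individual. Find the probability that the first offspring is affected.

II-3 is affected, so II-3 is ff.
The cross gives 1/2 Ff : 1/2 ff, so P(offspring is affected) = 1/2.

1/2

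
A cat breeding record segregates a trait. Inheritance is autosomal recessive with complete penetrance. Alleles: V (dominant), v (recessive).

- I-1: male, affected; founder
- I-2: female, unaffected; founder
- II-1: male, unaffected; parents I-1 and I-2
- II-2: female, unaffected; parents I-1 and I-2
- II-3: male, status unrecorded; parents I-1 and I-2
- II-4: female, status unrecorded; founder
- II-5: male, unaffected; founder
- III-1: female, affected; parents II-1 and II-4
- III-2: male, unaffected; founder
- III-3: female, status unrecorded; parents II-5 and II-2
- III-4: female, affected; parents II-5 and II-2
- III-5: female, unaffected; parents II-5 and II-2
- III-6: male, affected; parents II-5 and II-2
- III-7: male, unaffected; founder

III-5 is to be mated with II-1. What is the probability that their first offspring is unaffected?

II-5 is unaffected so carries V and passed v to III-4 (vv), so II-5 is Vv.
II-2 is unaffected so carries V and received v from I-1 (vv), so II-2 is Vv.
III-5 is an unaffected offspring of II-5 (Vv) × II-2 (Vv), whose cross gives 1/4 VV : 1/2 Vv : 1/4 vv; conditioning on being unaffected, III-5 is VV with probability 1/3, Vv with probability 2/3.
II-1 is unaffected so carries V and received v from I-1 (vv), so II-1 is Vv.
Summing over parental genotype combinations, P(offspring is unaffected) = 1/3·1 + 2/3·3/4 = 5/6.

5/6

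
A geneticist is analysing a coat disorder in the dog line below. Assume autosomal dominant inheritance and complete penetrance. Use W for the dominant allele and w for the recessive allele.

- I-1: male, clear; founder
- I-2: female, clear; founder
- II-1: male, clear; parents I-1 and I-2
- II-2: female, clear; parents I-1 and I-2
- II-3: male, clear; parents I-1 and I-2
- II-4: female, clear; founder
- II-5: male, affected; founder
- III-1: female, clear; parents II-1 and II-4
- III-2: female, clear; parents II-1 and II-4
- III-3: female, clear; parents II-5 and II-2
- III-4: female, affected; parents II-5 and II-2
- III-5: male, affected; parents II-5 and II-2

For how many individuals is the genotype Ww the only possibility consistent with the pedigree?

3

Obligate heterozygotes: II-5 is affected so carries W and passed w to III-3 (ww), so II-5 is Ww; III-4 is affected so carries W and received w from II-2 (ww), so III-4 is Ww; III-5 is affected so carries W and received w from II-2 (ww), so III-5 is Ww.
Every other individual is either homozygous by phenotype or has at least one consistent homozygous assignment, so the count is 3.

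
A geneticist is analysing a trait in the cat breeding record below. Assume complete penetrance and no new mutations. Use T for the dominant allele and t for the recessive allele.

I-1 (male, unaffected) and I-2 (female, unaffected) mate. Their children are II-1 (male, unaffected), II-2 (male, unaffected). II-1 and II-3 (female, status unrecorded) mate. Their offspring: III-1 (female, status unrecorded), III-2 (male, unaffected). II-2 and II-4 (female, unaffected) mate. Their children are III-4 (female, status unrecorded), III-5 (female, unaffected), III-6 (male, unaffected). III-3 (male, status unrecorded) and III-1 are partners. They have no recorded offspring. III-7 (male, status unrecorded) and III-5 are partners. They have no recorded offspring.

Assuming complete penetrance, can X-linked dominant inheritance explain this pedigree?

A consistent assignment under X-linked dominant exists: I-1 X^t Y, I-2 X^t X^t, II-1 X^t Y, II-2 X^t Y, II-3 X^T X^t, II-4 X^t X^t, III-1 X^T X^t, III-2 X^t Y, III-3 X^T Y, III-4 X^t X^t, III-5 X^t X^t, III-6 X^t Y, III-7 X^T Y.
In this assignment every recorded phenotype matches its genotype and every non-founder's genotype is obtainable from its parents' genotypes, so the pedigree is consistent.

Yes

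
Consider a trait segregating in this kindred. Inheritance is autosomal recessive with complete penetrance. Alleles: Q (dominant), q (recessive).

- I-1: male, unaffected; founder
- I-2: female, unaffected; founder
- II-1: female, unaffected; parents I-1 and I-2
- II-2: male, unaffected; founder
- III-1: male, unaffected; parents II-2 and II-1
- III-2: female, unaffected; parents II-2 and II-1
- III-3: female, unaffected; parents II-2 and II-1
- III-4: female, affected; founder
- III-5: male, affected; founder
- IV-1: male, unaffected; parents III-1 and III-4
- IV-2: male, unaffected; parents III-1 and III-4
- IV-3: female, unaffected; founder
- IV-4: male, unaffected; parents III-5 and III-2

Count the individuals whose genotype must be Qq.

Obligate heterozygotes: IV-1 is unaffected so carries Q and received q from III-4 (qq), so IV-1 is Qq; IV-2 is unaffected so carries Q and received q from III-4 (qq), so IV-2 is Qq; IV-4 is unaffected so carries Q and received q from III-5 (qq), so IV-4 is Qq.
Every other individual is either homozygous by phenotype or has at least one consistent homozygous assignment, so the count is 3.

3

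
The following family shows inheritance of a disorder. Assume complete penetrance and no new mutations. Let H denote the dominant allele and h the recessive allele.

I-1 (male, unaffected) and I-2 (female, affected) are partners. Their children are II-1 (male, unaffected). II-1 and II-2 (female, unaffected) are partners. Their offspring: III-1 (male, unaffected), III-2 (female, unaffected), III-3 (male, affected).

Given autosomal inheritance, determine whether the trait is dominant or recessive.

II-1 and II-2 are both unaffected yet have an affected child III-3. Under dominance, an affected child requires at least one affected parent, so the trait cannot be dominant.

recessive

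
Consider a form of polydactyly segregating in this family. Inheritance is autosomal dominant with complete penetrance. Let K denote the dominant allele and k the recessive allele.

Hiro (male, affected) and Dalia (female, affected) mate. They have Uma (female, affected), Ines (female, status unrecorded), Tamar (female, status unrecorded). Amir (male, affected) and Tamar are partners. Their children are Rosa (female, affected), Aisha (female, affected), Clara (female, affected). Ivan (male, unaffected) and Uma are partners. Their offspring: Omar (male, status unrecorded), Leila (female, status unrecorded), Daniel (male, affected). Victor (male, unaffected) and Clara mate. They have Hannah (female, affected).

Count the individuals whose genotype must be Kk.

2

Obligate heterozygotes: Daniel is affected so carries K and received k from Ivan (kk), so Daniel is Kk; Hannah is affected so carries K and received k from Victor (kk), so Hannah is Kk.
Every other individual is either homozygous by phenotype or has at least one consistent homozygous assignment, so the count is 2.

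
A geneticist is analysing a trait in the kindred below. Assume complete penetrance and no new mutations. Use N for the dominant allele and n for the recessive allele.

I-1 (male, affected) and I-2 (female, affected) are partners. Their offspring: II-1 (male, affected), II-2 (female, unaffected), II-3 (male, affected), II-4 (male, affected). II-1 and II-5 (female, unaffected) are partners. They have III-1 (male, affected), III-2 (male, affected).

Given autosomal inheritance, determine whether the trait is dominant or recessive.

dominant

I-1 and I-2 are both affected yet have an unaffected child II-2. Under a recessive model two affected parents are homozygous and every child would be affected, so the trait cannot be recessive.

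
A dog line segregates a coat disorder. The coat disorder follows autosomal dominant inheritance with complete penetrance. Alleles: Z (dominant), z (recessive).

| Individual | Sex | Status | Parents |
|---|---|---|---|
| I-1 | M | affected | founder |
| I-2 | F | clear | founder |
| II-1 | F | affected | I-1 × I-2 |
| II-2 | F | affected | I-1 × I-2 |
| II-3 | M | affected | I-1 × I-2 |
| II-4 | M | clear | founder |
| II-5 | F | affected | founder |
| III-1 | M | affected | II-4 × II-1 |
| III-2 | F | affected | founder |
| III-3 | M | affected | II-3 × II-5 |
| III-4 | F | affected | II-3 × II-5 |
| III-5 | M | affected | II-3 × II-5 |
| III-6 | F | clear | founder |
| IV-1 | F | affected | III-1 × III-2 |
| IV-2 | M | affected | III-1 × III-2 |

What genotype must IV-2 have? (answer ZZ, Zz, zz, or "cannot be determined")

cannot be determined

IV-2's phenotype allows ZZ or Zz, and no parent or child forces a single allele at both positions; consistent genotype assignments exist with IV-2 as ZZ or Zz.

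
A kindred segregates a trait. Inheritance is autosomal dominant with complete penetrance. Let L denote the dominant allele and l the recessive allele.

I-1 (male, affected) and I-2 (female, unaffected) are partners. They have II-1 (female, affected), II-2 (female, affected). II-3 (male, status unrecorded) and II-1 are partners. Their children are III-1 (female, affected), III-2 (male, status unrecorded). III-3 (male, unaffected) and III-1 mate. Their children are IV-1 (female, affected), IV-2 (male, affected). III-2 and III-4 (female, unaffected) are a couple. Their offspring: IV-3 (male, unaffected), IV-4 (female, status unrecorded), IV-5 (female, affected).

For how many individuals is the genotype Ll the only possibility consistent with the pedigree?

6

Obligate heterozygotes: II-1 is affected so carries L and received l from I-2 (ll), so II-1 is Ll; II-2 is affected so carries L and received l from I-2 (ll), so II-2 is Ll; III-2 passed L to IV-5 (Ll, whose l came from III-4) and passed l to IV-3 (ll), so III-2 is Ll; IV-1 is affected so carries L and received l from III-3 (ll), so IV-1 is Ll; IV-2 is affected so carries L and received l from III-3 (ll), so IV-2 is Ll; IV-5 is affected so carries L and received l from III-4 (ll), so IV-5 is Ll.
Every other individual is either homozygous by phenotype or has at least one consistent homozygous assignment, so the count is 6.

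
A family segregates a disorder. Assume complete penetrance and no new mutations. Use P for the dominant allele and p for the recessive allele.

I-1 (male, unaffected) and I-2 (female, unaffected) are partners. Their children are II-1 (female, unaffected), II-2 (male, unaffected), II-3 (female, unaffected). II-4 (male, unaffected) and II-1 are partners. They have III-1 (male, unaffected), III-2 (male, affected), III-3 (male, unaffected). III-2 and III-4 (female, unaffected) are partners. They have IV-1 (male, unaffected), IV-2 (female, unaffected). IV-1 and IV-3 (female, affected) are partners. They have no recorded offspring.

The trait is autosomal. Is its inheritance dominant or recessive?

II-4 and II-1 are both unaffected yet have an affected child III-2. Under dominance, an affected child requires at least one affected parent, so the trait cannot be dominant.

recessive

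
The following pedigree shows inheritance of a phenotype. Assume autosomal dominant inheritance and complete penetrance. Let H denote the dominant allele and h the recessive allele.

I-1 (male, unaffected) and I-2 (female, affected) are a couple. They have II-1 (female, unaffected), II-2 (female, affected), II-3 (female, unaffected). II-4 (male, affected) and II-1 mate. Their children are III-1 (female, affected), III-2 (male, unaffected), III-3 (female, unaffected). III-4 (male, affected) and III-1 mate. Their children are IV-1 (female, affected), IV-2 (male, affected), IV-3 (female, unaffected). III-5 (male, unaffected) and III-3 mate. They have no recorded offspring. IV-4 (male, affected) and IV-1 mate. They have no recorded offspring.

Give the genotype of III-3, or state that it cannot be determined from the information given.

III-3 is unaffected, so III-3 is hh.

hh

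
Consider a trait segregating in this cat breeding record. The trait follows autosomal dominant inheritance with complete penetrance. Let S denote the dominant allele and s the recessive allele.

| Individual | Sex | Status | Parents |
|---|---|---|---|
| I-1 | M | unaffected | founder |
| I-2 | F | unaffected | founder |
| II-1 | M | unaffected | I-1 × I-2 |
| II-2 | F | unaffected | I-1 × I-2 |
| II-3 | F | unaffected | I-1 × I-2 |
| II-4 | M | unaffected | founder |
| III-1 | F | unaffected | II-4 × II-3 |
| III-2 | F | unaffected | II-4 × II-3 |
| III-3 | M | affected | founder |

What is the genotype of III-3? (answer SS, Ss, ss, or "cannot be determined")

cannot be determined

III-3's phenotype allows SS or Ss, and no parent or child forces a single allele at both positions; consistent genotype assignments exist with III-3 as SS or Ss.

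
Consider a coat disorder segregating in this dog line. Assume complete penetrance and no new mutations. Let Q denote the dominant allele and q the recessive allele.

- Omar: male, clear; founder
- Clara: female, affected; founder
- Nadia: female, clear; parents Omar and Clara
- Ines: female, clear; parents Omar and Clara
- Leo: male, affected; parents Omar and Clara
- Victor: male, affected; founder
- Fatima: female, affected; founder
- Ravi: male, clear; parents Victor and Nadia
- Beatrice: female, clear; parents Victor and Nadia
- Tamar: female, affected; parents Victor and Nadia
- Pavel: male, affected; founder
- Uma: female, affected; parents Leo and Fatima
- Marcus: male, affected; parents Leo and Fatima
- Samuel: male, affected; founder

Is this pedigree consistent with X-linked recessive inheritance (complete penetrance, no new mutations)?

A consistent assignment under X-linked recessive exists: Omar X^Q Y, Clara X^q X^q, Nadia X^Q X^q, Ines X^Q X^q, Leo X^q Y, Victor X^q Y, Fatima X^q X^q, Ravi X^Q Y, Beatrice X^Q X^q, Tamar X^q X^q, Pavel X^q Y, Uma X^q X^q, Marcus X^q Y, Samuel X^q Y.
In this assignment every recorded phenotype matches its genotype and every non-founder's genotype is obtainable from its parents' genotypes, so the pedigree is consistent.

Yes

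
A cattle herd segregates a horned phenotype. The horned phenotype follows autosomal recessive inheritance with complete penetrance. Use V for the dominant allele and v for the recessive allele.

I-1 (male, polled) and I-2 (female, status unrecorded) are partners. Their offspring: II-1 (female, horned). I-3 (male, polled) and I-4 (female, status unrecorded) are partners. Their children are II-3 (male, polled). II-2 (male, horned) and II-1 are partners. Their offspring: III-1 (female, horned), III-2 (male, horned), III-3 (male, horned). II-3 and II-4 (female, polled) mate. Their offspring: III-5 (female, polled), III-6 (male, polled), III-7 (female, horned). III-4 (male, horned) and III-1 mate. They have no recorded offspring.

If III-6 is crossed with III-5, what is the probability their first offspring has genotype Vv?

II-3 is polled so carries V and passed v to III-7 (vv), so II-3 is Vv.
II-4 is polled so carries V and passed v to III-7 (vv), so II-4 is Vv.
III-6 is a polled offspring of II-3 (Vv) × II-4 (Vv), whose cross gives 1/4 VV : 1/2 Vv : 1/4 vv; conditioning on being polled, III-6 is VV with probability 1/3, Vv with probability 2/3.
III-5 is a polled offspring of II-3 (Vv) × II-4 (Vv), whose cross gives 1/4 VV : 1/2 Vv : 1/4 vv; conditioning on being polled, III-5 is VV with probability 1/3, Vv with probability 2/3.
Summing over parental genotype combinations, P(offspring has genotype Vv) = 2/9·1/2 + 2/9·1/2 + 4/9·1/2 = 4/9.

4/9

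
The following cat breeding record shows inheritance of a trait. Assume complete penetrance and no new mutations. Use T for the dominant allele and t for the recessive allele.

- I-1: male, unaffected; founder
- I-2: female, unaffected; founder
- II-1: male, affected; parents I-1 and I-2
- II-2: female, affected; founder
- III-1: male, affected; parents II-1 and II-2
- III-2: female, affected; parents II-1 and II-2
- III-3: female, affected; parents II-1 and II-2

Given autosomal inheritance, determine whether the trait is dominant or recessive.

I-1 and I-2 are both unaffected yet have an affected child II-1. Under dominance, an affected child requires at least one affected parent, so the trait cannot be dominant.

recessive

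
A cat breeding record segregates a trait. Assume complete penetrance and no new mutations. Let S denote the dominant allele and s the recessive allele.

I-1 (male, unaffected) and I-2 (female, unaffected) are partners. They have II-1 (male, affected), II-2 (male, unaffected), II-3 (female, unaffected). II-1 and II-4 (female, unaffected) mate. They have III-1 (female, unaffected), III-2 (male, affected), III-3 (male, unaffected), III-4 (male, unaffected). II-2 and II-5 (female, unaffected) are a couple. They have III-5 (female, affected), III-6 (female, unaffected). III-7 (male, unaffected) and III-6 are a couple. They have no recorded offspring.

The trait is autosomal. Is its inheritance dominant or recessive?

recessive

I-1 and I-2 are both unaffected yet have an affected child II-1. Under dominance, an affected child requires at least one affected parent, so the trait cannot be dominant.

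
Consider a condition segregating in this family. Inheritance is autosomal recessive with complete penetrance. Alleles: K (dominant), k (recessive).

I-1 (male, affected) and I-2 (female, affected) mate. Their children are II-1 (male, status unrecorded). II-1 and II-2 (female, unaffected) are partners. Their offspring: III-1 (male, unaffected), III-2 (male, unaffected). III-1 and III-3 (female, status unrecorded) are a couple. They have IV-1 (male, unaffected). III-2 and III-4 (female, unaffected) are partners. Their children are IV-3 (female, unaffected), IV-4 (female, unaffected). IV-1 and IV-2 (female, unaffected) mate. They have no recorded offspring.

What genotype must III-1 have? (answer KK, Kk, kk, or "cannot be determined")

Kk

From phenotype alone, III-1 is KK or Kk.
III-1 is unaffected so carries K and received k from II-1 (kk), so III-1 is Kk.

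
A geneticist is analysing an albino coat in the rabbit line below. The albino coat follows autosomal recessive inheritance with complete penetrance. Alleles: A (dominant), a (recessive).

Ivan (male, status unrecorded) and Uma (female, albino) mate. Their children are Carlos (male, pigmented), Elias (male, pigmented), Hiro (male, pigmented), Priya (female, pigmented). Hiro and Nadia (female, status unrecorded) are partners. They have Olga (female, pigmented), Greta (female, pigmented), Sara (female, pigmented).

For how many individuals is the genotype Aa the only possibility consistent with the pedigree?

4

Obligate heterozygotes: Carlos is pigmented so carries A and received a from Uma (aa), so Carlos is Aa; Elias is pigmented so carries A and received a from Uma (aa), so Elias is Aa; Hiro is pigmented so carries A and received a from Uma (aa), so Hiro is Aa; Priya is pigmented so carries A and received a from Uma (aa), so Priya is Aa.
Every other individual is either homozygous by phenotype or has at least one consistent homozygous assignment, so the count is 4.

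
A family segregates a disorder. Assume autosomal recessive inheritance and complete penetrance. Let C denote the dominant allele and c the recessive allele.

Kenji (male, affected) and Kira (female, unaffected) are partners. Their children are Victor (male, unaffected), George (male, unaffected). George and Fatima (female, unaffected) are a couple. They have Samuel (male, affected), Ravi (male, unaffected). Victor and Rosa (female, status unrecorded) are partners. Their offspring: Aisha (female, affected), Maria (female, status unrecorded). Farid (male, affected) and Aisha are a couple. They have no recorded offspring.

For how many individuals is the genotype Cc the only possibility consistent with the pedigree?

3

Obligate heterozygotes: Victor is unaffected so carries C and received c from Kenji (cc), so Victor is Cc; George is unaffected so carries C and received c from Kenji (cc), so George is Cc; Fatima is unaffected so carries C and passed c to Samuel (cc), so Fatima is Cc.
Every other individual is either homozygous by phenotype or has at least one consistent homozygous assignment, so the count is 3.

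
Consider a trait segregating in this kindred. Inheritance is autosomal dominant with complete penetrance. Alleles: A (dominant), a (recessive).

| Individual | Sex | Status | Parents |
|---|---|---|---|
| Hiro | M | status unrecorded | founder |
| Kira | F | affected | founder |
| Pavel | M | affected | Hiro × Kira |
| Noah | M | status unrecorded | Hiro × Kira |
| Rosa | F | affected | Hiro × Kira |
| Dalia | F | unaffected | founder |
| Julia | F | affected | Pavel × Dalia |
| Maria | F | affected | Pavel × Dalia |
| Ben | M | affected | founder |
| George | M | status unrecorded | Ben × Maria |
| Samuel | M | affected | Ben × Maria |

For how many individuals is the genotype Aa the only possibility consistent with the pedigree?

2

Obligate heterozygotes: Julia is affected so carries A and received a from Dalia (aa), so Julia is Aa; Maria is affected so carries A and received a from Dalia (aa), so Maria is Aa.
Every other individual is either homozygous by phenotype or has at least one consistent homozygous assignment, so the count is 2.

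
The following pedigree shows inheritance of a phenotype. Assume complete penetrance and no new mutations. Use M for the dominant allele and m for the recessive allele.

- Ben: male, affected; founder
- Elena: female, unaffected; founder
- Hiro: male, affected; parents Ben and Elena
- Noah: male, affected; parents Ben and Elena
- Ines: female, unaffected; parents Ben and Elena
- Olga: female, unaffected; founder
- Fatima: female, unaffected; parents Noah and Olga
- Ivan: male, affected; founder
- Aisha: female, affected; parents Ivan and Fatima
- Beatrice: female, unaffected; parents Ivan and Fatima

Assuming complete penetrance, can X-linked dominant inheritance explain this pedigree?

No

Under X-linked dominant, Hiro (affected, male) cannot arise from Ben (affected) × Elena (unaffected).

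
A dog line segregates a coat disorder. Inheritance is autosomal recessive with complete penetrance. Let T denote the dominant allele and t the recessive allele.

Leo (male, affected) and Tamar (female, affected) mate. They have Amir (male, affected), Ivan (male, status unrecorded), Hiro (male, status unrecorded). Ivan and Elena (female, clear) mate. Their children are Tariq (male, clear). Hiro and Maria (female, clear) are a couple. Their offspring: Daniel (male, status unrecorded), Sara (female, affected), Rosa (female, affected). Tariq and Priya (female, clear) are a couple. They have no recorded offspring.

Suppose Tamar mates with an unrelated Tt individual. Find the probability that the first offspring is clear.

1/2

Tamar is affected, so Tamar is tt.
The cross gives 1/2 Tt : 1/2 tt, so P(offspring is clear) = 1/2.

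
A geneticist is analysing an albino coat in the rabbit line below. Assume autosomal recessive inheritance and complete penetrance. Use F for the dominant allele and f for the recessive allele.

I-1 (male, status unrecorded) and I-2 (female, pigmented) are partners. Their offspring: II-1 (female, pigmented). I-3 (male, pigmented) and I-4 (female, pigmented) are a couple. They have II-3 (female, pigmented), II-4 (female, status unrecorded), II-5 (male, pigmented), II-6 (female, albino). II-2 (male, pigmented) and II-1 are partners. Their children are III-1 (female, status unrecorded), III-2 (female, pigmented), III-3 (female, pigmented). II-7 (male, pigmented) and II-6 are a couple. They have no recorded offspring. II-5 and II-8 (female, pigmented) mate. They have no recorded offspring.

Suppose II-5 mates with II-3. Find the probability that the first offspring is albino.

I-3 is pigmented so carries F and passed f to II-6 (ff), so I-3 is Ff.
I-4 is pigmented so carries F and passed f to II-6 (ff), so I-4 is Ff.
II-5 is a pigmented offspring of I-3 (Ff) × I-4 (Ff), whose cross gives 1/4 FF : 1/2 Ff : 1/4 ff; conditioning on being pigmented, II-5 is FF with probability 1/3, Ff with probability 2/3.
II-3 is a pigmented offspring of I-3 (Ff) × I-4 (Ff), whose cross gives 1/4 FF : 1/2 Ff : 1/4 ff; conditioning on being pigmented, II-3 is FF with probability 1/3, Ff with probability 2/3.
Summing over parental genotype combinations, P(offspring is albino) = 4/9·1/4 = 1/9.

1/9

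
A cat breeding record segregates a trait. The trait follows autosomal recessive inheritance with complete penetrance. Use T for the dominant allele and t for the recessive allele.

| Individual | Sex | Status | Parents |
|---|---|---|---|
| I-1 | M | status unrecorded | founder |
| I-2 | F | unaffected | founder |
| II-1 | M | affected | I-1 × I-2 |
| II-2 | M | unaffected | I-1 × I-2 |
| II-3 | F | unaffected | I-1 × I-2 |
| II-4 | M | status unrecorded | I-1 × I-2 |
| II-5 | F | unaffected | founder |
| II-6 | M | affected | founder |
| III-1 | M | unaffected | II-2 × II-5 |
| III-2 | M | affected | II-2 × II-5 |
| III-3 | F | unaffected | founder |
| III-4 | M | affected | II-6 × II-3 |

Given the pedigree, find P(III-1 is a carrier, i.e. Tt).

2/3

II-2 is unaffected so carries T and passed t to III-2 (tt), so II-2 is Tt.
II-5 is unaffected so carries T and passed t to III-2 (tt), so II-5 is Tt.
Their cross gives offspring ratios 1/4 TT : 1/2 Tt : 1/4 tt. Conditioning on III-1 being unaffected, P(Tt) = 1/2 / 3/4 = 2/3.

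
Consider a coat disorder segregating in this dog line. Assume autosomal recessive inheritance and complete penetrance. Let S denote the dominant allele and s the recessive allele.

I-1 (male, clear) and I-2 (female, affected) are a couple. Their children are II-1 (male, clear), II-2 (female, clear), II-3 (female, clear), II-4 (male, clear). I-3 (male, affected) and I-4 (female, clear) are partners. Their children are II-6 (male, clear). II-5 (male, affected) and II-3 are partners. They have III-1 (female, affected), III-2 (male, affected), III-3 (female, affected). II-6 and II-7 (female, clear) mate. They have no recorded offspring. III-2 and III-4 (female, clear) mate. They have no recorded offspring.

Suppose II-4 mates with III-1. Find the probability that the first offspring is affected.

II-4 is clear so carries S and received s from I-2 (ss), so II-4 is Ss.
III-1 is affected, so III-1 is ss.
The cross gives 1/2 Ss : 1/2 ss, so P(offspring is affected) = 1/2.

1/2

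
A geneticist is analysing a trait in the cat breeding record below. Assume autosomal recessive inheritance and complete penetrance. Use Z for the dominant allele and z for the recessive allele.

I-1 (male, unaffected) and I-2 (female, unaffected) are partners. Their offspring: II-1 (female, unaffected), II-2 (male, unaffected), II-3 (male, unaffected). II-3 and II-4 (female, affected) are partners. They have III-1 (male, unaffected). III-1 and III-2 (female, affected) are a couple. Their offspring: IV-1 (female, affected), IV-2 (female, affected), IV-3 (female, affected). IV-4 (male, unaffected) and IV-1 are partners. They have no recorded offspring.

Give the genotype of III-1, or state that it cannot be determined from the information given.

From phenotype alone, III-1 is ZZ or Zz.
III-1 is unaffected so carries Z and received z from II-4 (zz), so III-1 is Zz.

Zz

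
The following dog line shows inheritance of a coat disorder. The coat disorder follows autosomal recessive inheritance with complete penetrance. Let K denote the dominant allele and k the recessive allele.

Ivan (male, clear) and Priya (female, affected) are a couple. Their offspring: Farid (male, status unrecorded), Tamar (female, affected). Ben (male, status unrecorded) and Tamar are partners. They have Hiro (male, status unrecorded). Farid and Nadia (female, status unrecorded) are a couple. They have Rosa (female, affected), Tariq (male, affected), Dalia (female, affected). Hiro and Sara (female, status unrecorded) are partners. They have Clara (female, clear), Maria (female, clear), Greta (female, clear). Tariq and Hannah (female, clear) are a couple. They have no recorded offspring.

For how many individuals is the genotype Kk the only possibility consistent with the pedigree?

Obligate heterozygotes: Ivan is clear so carries K and passed k to Tamar (kk), so Ivan is Kk.
Every other individual is either homozygous by phenotype or has at least one consistent homozygous assignment, so the count is 1.

1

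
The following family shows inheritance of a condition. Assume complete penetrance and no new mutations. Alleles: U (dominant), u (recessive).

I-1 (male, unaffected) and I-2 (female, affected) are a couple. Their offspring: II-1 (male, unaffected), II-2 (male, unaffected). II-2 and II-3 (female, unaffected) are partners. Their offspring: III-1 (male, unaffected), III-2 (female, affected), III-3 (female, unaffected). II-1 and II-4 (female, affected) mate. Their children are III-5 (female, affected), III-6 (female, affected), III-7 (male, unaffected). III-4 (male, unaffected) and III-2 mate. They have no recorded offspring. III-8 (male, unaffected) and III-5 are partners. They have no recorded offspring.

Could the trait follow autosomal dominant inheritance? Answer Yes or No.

Under autosomal dominant, III-2 (affected, female) cannot arise from II-2 (unaffected) × II-3 (unaffected).

No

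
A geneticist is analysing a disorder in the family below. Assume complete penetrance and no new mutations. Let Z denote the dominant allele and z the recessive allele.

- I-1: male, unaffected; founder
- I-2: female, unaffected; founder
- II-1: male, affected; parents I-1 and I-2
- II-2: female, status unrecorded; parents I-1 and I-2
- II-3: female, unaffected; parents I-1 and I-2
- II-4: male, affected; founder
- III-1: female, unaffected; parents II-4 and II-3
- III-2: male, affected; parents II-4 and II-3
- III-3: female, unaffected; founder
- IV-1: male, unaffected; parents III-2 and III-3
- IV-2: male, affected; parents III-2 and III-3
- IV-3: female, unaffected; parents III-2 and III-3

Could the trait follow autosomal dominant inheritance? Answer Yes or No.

Under autosomal dominant, II-1 (affected, male) cannot arise from I-1 (unaffected) × I-2 (unaffected).

No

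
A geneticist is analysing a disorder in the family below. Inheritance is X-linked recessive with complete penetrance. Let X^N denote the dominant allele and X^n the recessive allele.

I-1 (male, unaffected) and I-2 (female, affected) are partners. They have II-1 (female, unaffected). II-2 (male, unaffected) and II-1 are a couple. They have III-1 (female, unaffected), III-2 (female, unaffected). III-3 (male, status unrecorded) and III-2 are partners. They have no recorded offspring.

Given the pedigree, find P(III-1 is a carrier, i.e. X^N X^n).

II-2 is unaffected, so II-2 is X^N Y.
II-1 is unaffected so carries N and received n from I-2 (X^n X^n), so II-1 is X^N X^n.
Their cross gives offspring ratios 1/2 X^N X^N : 1/2 X^N X^n. Conditioning on III-1 being unaffected, P(X^N X^n) = 1/2 / 1 = 1/2.

1/2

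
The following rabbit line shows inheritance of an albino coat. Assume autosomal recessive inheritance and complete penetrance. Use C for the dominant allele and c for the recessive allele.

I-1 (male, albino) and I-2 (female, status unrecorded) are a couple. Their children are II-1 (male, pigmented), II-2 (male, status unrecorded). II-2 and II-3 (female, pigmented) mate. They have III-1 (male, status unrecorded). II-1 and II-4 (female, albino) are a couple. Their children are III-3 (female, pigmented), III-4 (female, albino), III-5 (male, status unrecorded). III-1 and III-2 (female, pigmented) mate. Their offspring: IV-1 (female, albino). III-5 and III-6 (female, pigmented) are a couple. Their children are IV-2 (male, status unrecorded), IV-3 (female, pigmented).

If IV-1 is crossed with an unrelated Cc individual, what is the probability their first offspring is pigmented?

IV-1 is albino, so IV-1 is cc.
The cross gives 1/2 Cc : 1/2 cc, so P(offspring is pigmented) = 1/2.

1/2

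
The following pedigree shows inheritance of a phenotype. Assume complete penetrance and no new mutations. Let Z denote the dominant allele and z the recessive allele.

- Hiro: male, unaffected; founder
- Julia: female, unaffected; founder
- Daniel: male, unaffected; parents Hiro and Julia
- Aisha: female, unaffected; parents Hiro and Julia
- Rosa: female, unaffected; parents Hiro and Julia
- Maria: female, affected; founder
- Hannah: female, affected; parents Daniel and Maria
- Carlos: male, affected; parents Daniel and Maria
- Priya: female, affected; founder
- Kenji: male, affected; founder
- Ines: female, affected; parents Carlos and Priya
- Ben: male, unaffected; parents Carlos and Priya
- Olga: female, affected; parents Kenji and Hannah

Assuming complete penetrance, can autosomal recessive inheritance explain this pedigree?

No

Under autosomal recessive, Ben (unaffected, male) cannot arise from Carlos (affected) × Priya (affected).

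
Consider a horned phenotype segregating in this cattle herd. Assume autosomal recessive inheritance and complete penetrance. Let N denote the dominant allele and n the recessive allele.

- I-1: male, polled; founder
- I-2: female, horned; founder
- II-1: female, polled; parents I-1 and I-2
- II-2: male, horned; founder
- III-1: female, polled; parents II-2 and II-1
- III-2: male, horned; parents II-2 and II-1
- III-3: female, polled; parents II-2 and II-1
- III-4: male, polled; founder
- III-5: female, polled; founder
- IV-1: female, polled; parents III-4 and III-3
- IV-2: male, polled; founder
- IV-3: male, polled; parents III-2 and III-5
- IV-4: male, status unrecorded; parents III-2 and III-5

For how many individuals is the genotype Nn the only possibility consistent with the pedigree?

Obligate heterozygotes: II-1 is polled so carries N and received n from I-2 (nn), so II-1 is Nn; III-1 is polled so carries N and received n from II-2 (nn), so III-1 is Nn; III-3 is polled so carries N and received n from II-2 (nn), so III-3 is Nn; IV-3 is polled so carries N and received n from III-2 (nn), so IV-3 is Nn.
Every other individual is either homozygous by phenotype or has at least one consistent homozygous assignment, so the count is 4.

4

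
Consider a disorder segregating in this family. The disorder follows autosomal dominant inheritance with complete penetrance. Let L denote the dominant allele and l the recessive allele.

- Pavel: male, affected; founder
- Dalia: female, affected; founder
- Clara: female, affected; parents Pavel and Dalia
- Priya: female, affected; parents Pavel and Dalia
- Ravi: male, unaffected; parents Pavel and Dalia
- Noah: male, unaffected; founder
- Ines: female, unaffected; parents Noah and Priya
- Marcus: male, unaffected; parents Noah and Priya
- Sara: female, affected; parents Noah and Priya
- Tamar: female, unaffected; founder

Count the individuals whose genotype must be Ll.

Obligate heterozygotes: Pavel is affected so carries L and passed l to Ravi (ll), so Pavel is Ll; Dalia is affected so carries L and passed l to Ravi (ll), so Dalia is Ll; Priya is affected so carries L and passed l to Ines (ll), so Priya is Ll; Sara is affected so carries L and received l from Noah (ll), so Sara is Ll.
Every other individual is either homozygous by phenotype or has at least one consistent homozygous assignment, so the count is 4.

4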